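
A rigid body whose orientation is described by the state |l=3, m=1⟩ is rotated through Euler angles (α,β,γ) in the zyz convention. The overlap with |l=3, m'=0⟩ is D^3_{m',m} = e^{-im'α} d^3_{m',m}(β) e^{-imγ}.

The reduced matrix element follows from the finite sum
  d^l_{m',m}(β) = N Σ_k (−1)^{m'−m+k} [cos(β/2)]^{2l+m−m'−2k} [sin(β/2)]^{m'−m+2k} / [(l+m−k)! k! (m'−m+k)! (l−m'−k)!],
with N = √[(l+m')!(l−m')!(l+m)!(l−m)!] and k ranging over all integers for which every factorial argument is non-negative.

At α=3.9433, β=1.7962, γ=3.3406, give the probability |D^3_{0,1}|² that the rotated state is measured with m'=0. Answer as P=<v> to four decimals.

Split into d^3_{0,1}(β=1.7962) × two z-phases.
With c≡cos(β/2)=0.623097 and s≡sin(β/2)=0.782144, N=[6·6·24·2]^{1/2}=41.569219
Admissible k: 1..3 (factorial args all ≥0)
  k=1: (−1)^0·41.5692/(12)·0.6231^5·0.7821^1 = +0.254482
  k=2: (−1)^1·41.5692/(4)·0.6231^3·0.7821^3 = -1.202929
  k=3: (−1)^2·41.5692/(12)·0.6231^1·0.7821^5 = +0.631802
d^3_{0,1}(1.7962) = +0.254482 -1.202929 +0.631802 = -0.316645
|D^3_{0,1}|² = |d^3_{0,1}(β)|² = (-0.316645)² = 0.100264 (the z-rotation phases have unit modulus)

P=0.1003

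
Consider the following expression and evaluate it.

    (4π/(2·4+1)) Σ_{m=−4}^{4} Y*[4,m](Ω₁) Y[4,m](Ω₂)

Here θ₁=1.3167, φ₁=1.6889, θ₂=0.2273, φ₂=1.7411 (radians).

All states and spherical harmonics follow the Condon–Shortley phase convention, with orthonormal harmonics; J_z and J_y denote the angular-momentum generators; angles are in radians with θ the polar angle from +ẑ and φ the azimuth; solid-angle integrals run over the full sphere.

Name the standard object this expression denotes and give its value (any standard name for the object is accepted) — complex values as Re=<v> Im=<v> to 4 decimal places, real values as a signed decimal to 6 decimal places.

This sum is the spherical-harmonic addition theorem: it equals the Legendre polynomial P_l(cos γ) of the angle γ between the two directions.
Term-by-term m-sum for l=4 (normalisation 4π/9 = 1.396263):
  [-4]  conj(Y_{4,-4})(Ω₁) = +0.345837+0.176725i ; Y_{4,-4}(Ω₂) = +0.000886-0.000719i ; Δ = +0.000434-0.000092i
  [-3]  conj(Y_{4,-3})(Ω₁) = +0.098979-0.267568i ; Y_{4,-3}(Ω₂) = +0.006824+0.012173i ; Δ = +0.003933-0.000621i
  [-2]  conj(Y_{4,-2})(Ω₁) = +0.169919+0.040900i ; Y_{4,-2}(Ω₂) = -0.090379+0.032032i ; Δ = -0.016667+0.001746i
  [-1]  conj(Y_{4,-1})(Ω₁) = +0.034688-0.292344i ; Y_{4,-1}(Ω₂) = -0.064157-0.373070i ; Δ = -0.111290+0.005815i
  [+0]  conj(Y_{4,0})(Ω₁) = +0.131610-0.000000i ; Y_{4,0}(Ω₂) = +0.640954+0.000000i ; Δ = +0.084356+0.000000i
  [+1]  conj(Y_{4,1})(Ω₁) = -0.034688-0.292344i ; Y_{4,1}(Ω₂) = +0.064157-0.373070i ; Δ = -0.111290-0.005815i
  [+2]  conj(Y_{4,2})(Ω₁) = +0.169919-0.040900i ; Y_{4,2}(Ω₂) = -0.090379-0.032032i ; Δ = -0.016667-0.001746i
  [+3]  conj(Y_{4,3})(Ω₁) = -0.098979-0.267568i ; Y_{4,3}(Ω₂) = -0.006824+0.012173i ; Δ = +0.003933+0.000621i
  [+4]  conj(Y_{4,4})(Ω₁) = +0.345837-0.176725i ; Y_{4,4}(Ω₂) = +0.000886+0.000719i ; Δ = +0.000434+0.000092i
Total Σ_m = -0.162827-0.000000i. Multiply by 1.396263: -0.227349-0.000000i. P_4(cos γ) = -0.227349

Legendre polynomial (addition theorem), -0.227349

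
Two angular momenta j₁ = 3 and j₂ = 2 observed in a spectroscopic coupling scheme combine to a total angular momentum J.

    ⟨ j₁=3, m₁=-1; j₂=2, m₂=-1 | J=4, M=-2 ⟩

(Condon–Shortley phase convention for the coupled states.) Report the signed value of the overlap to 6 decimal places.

triangle: 1!×5!×3!/10! = 720/3628800
(j±m)!: 2!×4!×1!×3!×2!×6! = 414720
prefactor² = (2J+1)×Δ×N² = 5184/7
  k=0: +1/(0!×1!×4!×1!×1!×2!) = 1/48
  k=1: −1/(1!×0!×3!×0!×2!×3!) = -1/72
Σ = 1/144  ⇒  CG² = 5184/7×(1/144)² = 1/28
CG = +√(1/28) = +0.188982

+√(1/28) = +0.188982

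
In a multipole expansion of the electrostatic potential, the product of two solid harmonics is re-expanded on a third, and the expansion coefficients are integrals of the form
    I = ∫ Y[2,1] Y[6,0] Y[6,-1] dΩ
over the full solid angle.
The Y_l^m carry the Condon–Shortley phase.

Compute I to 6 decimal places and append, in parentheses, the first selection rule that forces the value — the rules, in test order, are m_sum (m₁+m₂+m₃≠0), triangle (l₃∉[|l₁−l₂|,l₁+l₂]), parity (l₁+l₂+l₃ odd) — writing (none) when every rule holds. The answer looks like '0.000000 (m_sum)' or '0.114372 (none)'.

-0.030344 (none)

Checks pass: Σm=0; 14 even; l₃=6∈[4,8].
(2·2+1)(2·6+1)(2·6+1) = 845
Δ: 2! 2! 10! / 15! → 1/90090
sum: t=0:+1/69120 t=1:−1/14400 t=2:+1/69120 = -7/172800
3j²(2 6 6; 0 0 0) = Δ·Π!·Σ² = 14/715  (sign -1)
sum: t=0:+1/34560 t=1:−1/28800 = -1/172800
3j²(2 6 6; 1 0 -1) = Δ·Π!·Σ² = 1/1430  (sign +1)
combine: 4πI² = 845·14/715·1/1430 = 7/605
take √, sign -1: I = -0.03034355
No selection rule forces the value: the integral is nonzero (none).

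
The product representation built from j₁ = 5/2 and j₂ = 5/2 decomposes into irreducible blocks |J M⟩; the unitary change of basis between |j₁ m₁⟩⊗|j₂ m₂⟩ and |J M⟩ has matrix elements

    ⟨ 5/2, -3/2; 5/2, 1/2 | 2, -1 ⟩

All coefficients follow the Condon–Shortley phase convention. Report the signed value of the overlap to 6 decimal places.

+0.377964  (= +√(1/7))

triangle: 3!×2!×2!/8! = 24/40320
(j±m)!: 1!×4!×3!×2!×1!×3! = 1728
prefactor² = (2J+1)×Δ×N² = 36/7
  k=2: +1/(2!×1!×2!×1!×0!×1!) = 1/4
  k=3: −1/(3!×0!×1!×0!×1!×2!) = -1/12
Σ = 1/6  ⇒  CG² = 36/7×(1/6)² = 1/7
CG = +√(1/7) = +0.377964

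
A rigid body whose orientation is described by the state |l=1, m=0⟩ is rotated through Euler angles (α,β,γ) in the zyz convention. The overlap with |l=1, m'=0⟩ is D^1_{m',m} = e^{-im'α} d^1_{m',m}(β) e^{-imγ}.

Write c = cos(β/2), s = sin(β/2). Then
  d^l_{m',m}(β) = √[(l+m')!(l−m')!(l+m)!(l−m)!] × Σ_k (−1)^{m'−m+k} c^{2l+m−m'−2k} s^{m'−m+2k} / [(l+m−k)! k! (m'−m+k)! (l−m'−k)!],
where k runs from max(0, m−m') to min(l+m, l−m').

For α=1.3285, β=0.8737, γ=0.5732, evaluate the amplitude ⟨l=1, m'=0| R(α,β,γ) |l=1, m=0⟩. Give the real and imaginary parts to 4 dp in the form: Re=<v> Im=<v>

D^1_{0,0}(1.3285,0.8737,0.5732) = e^{-i·0·1.3285}·d^1_{0,0}(0.8737)·e^{-i·0·0.5732}. Compute d first:
With c≡cos(β/2)=0.906089 and s≡sin(β/2)=0.423087, N=[1·1·1·1]^{1/2}=1.000000
k: max(0,(0)−(0))=0 … min(1+(0),1−(0))=1
  k=0: (−1)^0·1.0000/(1)·0.9061^2·0.4231^0 = +0.820997
  k=1: (−1)^1·1.0000/(1)·0.9061^0·0.4231^2 = -0.179003
d^1_{0,0}(0.8737) = +0.820997 -0.179003 = +0.641994
D = (+1.000000+0.000000i)·(+0.641994)·(+1.000000+0.000000i) = +0.641994+0.000000i

Re=0.6420 Im=0.0000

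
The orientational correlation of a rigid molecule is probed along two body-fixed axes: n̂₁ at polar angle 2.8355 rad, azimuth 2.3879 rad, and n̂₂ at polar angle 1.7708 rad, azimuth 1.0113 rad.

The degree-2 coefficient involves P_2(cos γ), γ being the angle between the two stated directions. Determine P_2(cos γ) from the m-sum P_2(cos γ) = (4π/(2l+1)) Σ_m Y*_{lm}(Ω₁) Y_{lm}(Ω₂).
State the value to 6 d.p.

Term-by-term m-sum for l=2 (normalisation 4π/5 = 2.513274):
  m=-2: Y*=+0.002223-0.035004i  Y=-0.161987-0.333799i  product -0.012044+0.004928i
  m=-1: Y*=+0.161857-0.151906i  Y=-0.079839+0.127488i  product +0.006444+0.032763i
  m=+0: Y*=+0.544868-0.000000i  Y=-0.278045+0.000000i  product -0.151498+0.000000i
  m=+1: Y*=-0.161857-0.151906i  Y=+0.079839+0.127488i  product +0.006444-0.032763i
  m=+2: Y*=+0.002223+0.035004i  Y=-0.161987+0.333799i  product -0.012044-0.004928i
Accumulated sum -0.162699+0.000000i; after 4π/(2l+1) scaling, -0.408908+0.000000i ⇒ P_2 = -0.408908

-0.408908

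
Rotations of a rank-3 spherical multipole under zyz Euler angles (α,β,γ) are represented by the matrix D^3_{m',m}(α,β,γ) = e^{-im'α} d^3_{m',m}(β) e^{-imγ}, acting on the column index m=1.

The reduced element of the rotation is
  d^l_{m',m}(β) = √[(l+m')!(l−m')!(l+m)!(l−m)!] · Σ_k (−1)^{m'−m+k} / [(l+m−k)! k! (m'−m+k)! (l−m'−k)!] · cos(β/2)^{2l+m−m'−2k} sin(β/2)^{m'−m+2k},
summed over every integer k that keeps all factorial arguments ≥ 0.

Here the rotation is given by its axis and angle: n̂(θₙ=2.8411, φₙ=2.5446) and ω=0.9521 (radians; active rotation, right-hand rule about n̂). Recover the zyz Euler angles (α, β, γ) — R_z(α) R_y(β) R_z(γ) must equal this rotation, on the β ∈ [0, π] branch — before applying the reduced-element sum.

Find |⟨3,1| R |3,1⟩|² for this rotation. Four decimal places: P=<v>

P=0.6496

Axis–angle → zyz. n̂ = (sinθₙcosφₙ, sinθₙsinφₙ, cosθₙ) = (-0.244793, +0.166394, -0.955191), ω = 0.9521.
R = I cosω + sinω [n̂]ₓ + (1−cosω) n̂n̂ᵀ gives
  R = [+0.605143, +0.761024, +0.233762; -0.795241, +0.591603, +0.132659; -0.037338, -0.266175, +0.963201]
β = atan2(√(R₁₃²+R₂₃²), R₃₃) = 0.272127; α = atan2(R₂₃, R₁₃) mod 2π = 0.516177; γ = atan2(R₃₂, −R₃₁) mod 2π = 4.851755
Split into d^3_{1,1}(β=0.2721) × two z-phases.
c=cos(0.272127/2)=0.990758, s=sin(0.272127/2)=0.135644; N=√[24·2·24·2]=48.000000
k: max(0,(1)−(1))=0 … min(3+(1),3−(1))=2
  k=0: (−1)^0·48.0000/(48)·0.9908^6·0.1356^0 = +0.945811
  k=1: (−1)^1·48.0000/(6)·0.9908^4·0.1356^2 = -0.141828
  k=2: (−1)^2·48.0000/(8)·0.9908^2·0.1356^4 = +0.001994
d^3_{1,1}(0.2721) = +0.945811 -0.141828 +0.001994 = +0.805977
|D^3_{1,1}|² = |d^3_{1,1}(β)|² = (+0.805977)² = 0.649599 (the z-rotation phases have unit modulus)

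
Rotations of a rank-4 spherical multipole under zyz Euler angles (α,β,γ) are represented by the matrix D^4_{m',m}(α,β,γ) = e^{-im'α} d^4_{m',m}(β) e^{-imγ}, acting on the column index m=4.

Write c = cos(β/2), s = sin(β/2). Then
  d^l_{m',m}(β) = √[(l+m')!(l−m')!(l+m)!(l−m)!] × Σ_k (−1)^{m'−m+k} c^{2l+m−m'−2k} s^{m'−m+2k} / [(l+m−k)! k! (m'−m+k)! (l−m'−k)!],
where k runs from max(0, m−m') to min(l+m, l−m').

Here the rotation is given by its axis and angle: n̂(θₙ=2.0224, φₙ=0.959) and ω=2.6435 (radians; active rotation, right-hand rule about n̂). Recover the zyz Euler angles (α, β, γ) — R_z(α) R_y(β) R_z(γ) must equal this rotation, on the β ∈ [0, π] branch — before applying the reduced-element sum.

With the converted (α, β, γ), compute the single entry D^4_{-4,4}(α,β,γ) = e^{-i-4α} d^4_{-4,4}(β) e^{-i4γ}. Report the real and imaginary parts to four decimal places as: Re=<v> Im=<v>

Re=0.0605 Im=0.3287

Axis–angle → zyz. n̂ = (sinθₙcosφₙ, sinθₙsinφₙ, cosθₙ) = (+0.516760, +0.736550, -0.436409), ω = 2.6435.
R = I cosω + sinω [n̂]ₓ + (1−cosω) n̂n̂ᵀ gives
  R = [-0.376859, +0.923487, -0.071749; +0.506498, +0.140599, -0.850701; -0.775524, -0.356935, -0.520731]
β = atan2(√(R₁₃²+R₂₃²), R₃₃) = 2.118503; α = atan2(R₂₃, R₁₃) mod 2π = 4.628247; γ = atan2(R₃₂, −R₃₁) mod 2π = 5.851840
Split into d^4_{-4,4}(β=2.1185) × two z-phases.
With c≡cos(β/2)=0.489525 and s≡sin(β/2)=0.871989, N=[1·40320·40320·1]^{1/2}=40320.000000
k: max(0,(4)−(-4))=8 … min(4+(4),4−(-4))=8
  k=8: (−1)^0·40320.0000/(40320)·0.4895^0·0.8720^8 = +0.334264
d^4_{-4,4}(2.1185) = +0.334264
Phases: e^{-i·(-4)·4.6282}=+0.943894-0.330249i, e^{-i·(4)·5.8518}=-0.153971+0.988075i ⇒ D=+0.060495+0.328744i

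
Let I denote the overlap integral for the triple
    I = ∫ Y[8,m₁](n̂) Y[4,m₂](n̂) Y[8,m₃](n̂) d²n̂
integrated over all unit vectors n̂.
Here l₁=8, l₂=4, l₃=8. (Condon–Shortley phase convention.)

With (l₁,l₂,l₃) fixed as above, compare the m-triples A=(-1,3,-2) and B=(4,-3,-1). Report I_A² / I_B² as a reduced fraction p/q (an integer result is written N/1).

72/1375

Shared (l₁,l₂,l₃)=(8,4,8): N and (l;000)² cancel in I_A²/I_B².
A: Δ = 4!·12!·4!/21! = 1/185175900; Racah Σ t=3..4: t=3:−1/74649600 t=4:+1/87091200 = -1/522547200; ⇒ 3j(8 4 8; -1 3 -2)² = 2/4199, sgn -1
B: Δ = 4!·12!·4!/21! = 1/185175900; Racah Σ t=0..1: t=0:+1/139345920 t=1:−1/313528320 = 1/250822656; ⇒ 3j(8 4 8; 4 -3 -1)² = 1375/151164, sgn -1
I_A²/I_B² = (2/4199)/(1375/151164) = 72/1375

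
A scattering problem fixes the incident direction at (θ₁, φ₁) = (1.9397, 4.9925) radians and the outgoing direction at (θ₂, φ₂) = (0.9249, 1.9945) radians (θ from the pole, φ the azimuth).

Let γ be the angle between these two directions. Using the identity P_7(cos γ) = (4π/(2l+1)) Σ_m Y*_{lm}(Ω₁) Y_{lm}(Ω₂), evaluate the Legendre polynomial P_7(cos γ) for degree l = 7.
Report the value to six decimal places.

Addition theorem: P_7(cos γ) = (4π/15) Σ_m Y*_{lm}(Ω₁) Y_{lm}(Ω₂), m = −7…7:
  [-7]  conj(Y_{7,-7})(Ω₁) = -0.28404 - 0.11675j ; Y_{7,-7}(Ω₂) = 0.01810 - 0.10196j ; Δ = -0.01704 + 0.02685j
  [-6]  conj(Y_{7,-6})(Ω₁) = -0.04871 + 0.44155j ; Y_{7,-6}(Ω₂) = 0.24114 + 0.16475j ; Δ = -0.08449 + 0.09845j
  [-5]  conj(Y_{7,-5})(Ω₁) = 0.17624 - 0.03030j ; Y_{7,-5}(Ω₂) = -0.37740 + 0.23020j ; Δ = -0.05954 + 0.05200j
  [-4]  conj(Y_{7,-4})(Ω₁) = 0.11417 + 0.23614j ; Y_{7,-4}(Ω₂) = -0.03799 - 0.30479j ; Δ = 0.06764 - 0.04377j
  [-3]  conj(Y_{7,-3})(Ω₁) = 0.21158 - 0.18952j ; Y_{7,-3}(Ω₂) = -0.11527 - 0.03562j ; Δ = -0.03114 + 0.01431j
  [-2]  conj(Y_{7,-2})(Ω₁) = 0.12951 + 0.08123j ; Y_{7,-2}(Ω₂) = 0.24180 - 0.27381j ; Δ = 0.05356 - 0.01582j
  [-1]  conj(Y_{7,-1})(Ω₁) = 0.08446 - 0.29359j ; Y_{7,-1}(Ω₂) = 0.01389 + 0.03080j ; Δ = 0.01022 - 0.00148j
  [+0]  conj(Y_{7,0})(Ω₁) = 0.11856 + 0.00000j ; Y_{7,0}(Ω₂) = 0.35191 + 0.00000j ; Δ = 0.04172 + 0.00000j
  [+1]  conj(Y_{7,1})(Ω₁) = -0.08446 - 0.29359j ; Y_{7,1}(Ω₂) = -0.01389 + 0.03080j ; Δ = 0.01022 + 0.00148j
  [+2]  conj(Y_{7,2})(Ω₁) = 0.12951 - 0.08123j ; Y_{7,2}(Ω₂) = 0.24180 + 0.27381j ; Δ = 0.05356 + 0.01582j
  [+3]  conj(Y_{7,3})(Ω₁) = -0.21158 - 0.18952j ; Y_{7,3}(Ω₂) = 0.11527 - 0.03562j ; Δ = -0.03114 - 0.01431j
  [+4]  conj(Y_{7,4})(Ω₁) = 0.11417 - 0.23614j ; Y_{7,4}(Ω₂) = -0.03799 + 0.30479j ; Δ = 0.06764 + 0.04377j
  [+5]  conj(Y_{7,5})(Ω₁) = -0.17624 - 0.03030j ; Y_{7,5}(Ω₂) = 0.37740 + 0.23020j ; Δ = -0.05954 - 0.05200j
  [+6]  conj(Y_{7,6})(Ω₁) = -0.04871 - 0.44155j ; Y_{7,6}(Ω₂) = 0.24114 - 0.16475j ; Δ = -0.08449 - 0.09845j
  [+7]  conj(Y_{7,7})(Ω₁) = 0.28404 - 0.11675j ; Y_{7,7}(Ω₂) = -0.01810 - 0.10196j ; Δ = -0.01704 - 0.02685j
Σ over m = -0.07988 + 0.00000j; ×(4π/15) → -0.06692 + 0.00000j. Real part: -0.066917

-0.066917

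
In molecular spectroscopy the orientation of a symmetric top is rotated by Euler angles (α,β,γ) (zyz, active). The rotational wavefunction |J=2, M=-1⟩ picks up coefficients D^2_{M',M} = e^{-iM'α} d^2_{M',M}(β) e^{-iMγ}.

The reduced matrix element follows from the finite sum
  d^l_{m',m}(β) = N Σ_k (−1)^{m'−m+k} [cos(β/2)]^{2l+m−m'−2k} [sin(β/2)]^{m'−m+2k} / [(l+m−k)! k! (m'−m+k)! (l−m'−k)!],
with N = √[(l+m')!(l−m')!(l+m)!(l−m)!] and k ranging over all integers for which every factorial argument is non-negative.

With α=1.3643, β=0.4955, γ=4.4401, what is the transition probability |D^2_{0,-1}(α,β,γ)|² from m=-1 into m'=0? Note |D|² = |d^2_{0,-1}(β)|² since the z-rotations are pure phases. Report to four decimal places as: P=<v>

Split into d^2_{0,-1}(β=0.4955) × two z-phases.
Half-angle: c=0.969467, s=0.245223. N=√(2·2·1·6)=4.898979
k: max(0,(-1)−(0))=0 … min(2+(-1),2−(0))=1
  k=0: (−1)^1·4.8990/(2)·0.9695^3·0.2452^1 = -0.547313
  k=1: (−1)^2·4.8990/(2)·0.9695^1·0.2452^3 = +0.035018
d^2_{0,-1}(0.4955) = -0.547313 +0.035018 = -0.512295
|D^2_{0,-1}|² = |d^2_{0,-1}(β)|² = (-0.512295)² = 0.262446 (the z-rotation phases have unit modulus)

P=0.2624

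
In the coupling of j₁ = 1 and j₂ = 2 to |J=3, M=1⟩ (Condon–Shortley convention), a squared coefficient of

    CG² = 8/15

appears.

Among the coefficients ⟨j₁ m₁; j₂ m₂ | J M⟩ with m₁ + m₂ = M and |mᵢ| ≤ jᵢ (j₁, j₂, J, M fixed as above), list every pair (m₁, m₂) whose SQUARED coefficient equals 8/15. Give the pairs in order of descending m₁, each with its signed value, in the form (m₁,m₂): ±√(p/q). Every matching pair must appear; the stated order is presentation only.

Admissible pairs with m₁+m₂ = M = 1: (-1,2), (0,1), (1,0)
  (m₁,m₂)=(1,0): CG² = 2/5, CG = +√(2/5)
  (m₁,m₂)=(0,1): CG² = 8/15, CG = +√(8/15)   ← matches the target
  (m₁,m₂)=(-1,2): CG² = 1/15, CG = +√(1/15)
Pairs with CG² = 8/15: (0,1): +√(8/15)

(0,1): +√(8/15)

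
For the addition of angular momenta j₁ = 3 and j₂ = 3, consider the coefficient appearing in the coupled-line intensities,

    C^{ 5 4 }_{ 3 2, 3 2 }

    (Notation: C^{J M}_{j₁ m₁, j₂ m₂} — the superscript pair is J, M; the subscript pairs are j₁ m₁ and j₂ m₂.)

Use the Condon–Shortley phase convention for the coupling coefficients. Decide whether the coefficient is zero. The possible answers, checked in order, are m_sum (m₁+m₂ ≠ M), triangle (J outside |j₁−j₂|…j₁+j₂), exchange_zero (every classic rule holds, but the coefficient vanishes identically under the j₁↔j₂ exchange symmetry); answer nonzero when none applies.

exchange_zero

m-sum: m₁+m₂ = 2+2 = 4, M = 4  ✓
triangle: |j₁−j₂| = 0 ≤ J = 5 ≤ j₁+j₂ = 6  ✓
exchange: j₁=j₂ and m₁=m₂, and (−1)^(j₁+j₂−J) = (−1)^1 = −1 forces ⟨j₁m₁;j₂m₂|JM⟩ = −⟨j₂m₂;j₁m₁|JM⟩ = −⟨j₁m₁;j₂m₂|JM⟩ ⇒ the coefficient vanishes identically
Racah sum check: Σ_k collapses to 0 ⇒ CG = 0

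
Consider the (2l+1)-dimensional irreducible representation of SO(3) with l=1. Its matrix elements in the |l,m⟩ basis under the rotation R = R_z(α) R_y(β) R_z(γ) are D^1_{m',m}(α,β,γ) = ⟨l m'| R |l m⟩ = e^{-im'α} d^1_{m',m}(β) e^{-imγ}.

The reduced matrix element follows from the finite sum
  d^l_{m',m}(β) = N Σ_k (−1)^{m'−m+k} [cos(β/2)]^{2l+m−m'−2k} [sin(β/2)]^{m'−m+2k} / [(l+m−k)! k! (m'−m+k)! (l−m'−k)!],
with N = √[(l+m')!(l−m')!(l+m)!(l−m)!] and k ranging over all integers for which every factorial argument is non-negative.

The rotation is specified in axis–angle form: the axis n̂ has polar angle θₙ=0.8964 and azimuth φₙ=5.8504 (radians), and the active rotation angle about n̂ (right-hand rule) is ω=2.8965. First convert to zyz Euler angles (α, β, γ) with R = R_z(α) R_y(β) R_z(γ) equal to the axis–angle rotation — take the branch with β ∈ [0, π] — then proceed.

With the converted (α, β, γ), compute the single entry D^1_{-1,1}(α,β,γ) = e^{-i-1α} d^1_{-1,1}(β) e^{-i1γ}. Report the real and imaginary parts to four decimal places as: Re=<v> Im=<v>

Axis–angle → zyz. n̂ = (sinθₙcosφₙ, sinθₙsinφₙ, cosθₙ) = (+0.709069, -0.327587, +0.624426), ω = 2.8965.
R = I cosω + sinω [n̂]ₓ + (1−cosω) n̂n̂ᵀ gives
  R = [+0.020417, -0.609137, +0.792802; -0.306108, -0.758695, -0.575048; +0.951778, -0.230942, -0.201952]
β = atan2(√(R₁₃²+R₂₃²), R₃₃) = 1.774147; α = atan2(R₂₃, R₁₃) mod 2π = 5.655657; γ = atan2(R₃₂, −R₃₁) mod 2π = 3.379635
First d^1_{-1,1}(β=1.7741), then the phase factors e^{-i(-1)α} and e^{-i(1)γ}:
With c≡cos(β/2)=0.631684 and s≡sin(β/2)=0.775226, N=[1·2·2·1]^{1/2}=2.000000
Admissible k: 2..2 (factorial args all ≥0)
  k=2: (−1)^0·2.0000/(2)·0.6317^0·0.7752^2 = +0.600976
d^1_{-1,1}(1.7741) = +0.600976
D = (+0.809481-0.587146i)·(+0.600976)·(-0.971801+0.235801i) = -0.389556+0.457622i

Re=-0.3896 Im=0.4576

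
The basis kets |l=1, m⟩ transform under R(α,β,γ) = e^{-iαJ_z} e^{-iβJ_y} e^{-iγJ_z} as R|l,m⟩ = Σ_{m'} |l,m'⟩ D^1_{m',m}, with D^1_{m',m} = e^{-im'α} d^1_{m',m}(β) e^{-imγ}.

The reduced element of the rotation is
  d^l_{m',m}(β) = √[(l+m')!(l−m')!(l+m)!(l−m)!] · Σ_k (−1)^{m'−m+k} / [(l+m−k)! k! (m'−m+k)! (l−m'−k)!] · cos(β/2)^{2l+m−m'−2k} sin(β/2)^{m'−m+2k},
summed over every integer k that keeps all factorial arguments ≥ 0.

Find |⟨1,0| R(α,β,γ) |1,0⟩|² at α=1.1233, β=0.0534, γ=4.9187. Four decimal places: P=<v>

P=0.9972

D^1_{0,0}(1.1233,0.0534,4.9187) = e^{-i·0·1.1233}·d^1_{0,0}(0.0534)·e^{-i·0·4.9187}. Compute d first:
Half-angle: c=0.999644, s=0.026697. N=√(1·1·1·1)=1.000000
k: max(0,(0)−(0))=0 … min(1+(0),1−(0))=1
  k=0: (−1)^0·1.0000/(1)·0.9996^2·0.0267^0 = +0.999287
  k=1: (−1)^1·1.0000/(1)·0.9996^0·0.0267^2 = -0.000713
d^1_{0,0}(0.0534) = +0.999287 -0.000713 = +0.998575
|D^1_{0,0}|² = |d^1_{0,0}(β)|² = (+0.998575)² = 0.997151 (the z-rotation phases have unit modulus)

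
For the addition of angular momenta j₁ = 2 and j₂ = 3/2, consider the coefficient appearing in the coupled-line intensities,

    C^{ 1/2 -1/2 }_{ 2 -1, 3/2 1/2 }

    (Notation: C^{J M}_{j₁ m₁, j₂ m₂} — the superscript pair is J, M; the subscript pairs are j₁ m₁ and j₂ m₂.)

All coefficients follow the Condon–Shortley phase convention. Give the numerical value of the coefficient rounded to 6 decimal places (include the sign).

+√(3/10) = +0.547723

triangle: 3!×1!×0!/5! = 6/120
(j±m)!: 1!×3!×2!×1!×0!×1! = 12
prefactor² = (2J+1)×Δ×N² = 6/5
  k=2: +1/(2!×1!×1!×0!×0!×0!) = 1/2
Σ = 1/2  ⇒  CG² = 6/5×(1/2)² = 3/10
CG = +√(3/10) = +0.547723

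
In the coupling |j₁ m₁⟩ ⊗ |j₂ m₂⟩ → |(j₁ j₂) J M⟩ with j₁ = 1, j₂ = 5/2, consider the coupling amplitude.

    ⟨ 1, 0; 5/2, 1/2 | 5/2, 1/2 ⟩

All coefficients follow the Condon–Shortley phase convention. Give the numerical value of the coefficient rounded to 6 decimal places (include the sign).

triangle: 1!·1!·4!/7! = 24/5040
(j±m)!: 1!·1!·3!·2!·3!·2! = 144
prefactor² = (2J+1)·Δ·N² = 144/35
  k=0: +1/(0!·1!·1!·3!·0!·1!) = 1/6
  k=1: −1/(1!·0!·0!·2!·1!·2!) = -1/4
Σ = -1/12  ⇒  CG² = 144/35·(-1/12)² = 1/35
CG = −√(1/35) = -0.169031

−√(1/35) ≈ -0.169031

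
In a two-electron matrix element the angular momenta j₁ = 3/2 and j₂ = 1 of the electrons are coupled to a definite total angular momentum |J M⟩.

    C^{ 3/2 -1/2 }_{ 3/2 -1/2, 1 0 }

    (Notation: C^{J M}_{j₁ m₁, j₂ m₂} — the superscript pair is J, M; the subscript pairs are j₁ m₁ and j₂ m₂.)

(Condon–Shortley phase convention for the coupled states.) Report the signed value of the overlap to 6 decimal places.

j₁+j₂−J=1  J+j₁−j₂=2  J−j₁+j₂=1  j₁+j₂+J+1=5
(j₁±m₁, j₂±m₂, J±M) = (1,2,1,1,1,2)
P² = 4/15
sum k=0..1:
  [0] +1/2 = 1/2
  [1] −1/1 = -1
S = -1/2
C² = P²·S² = 1/15 ; C = -0.258199

-0.258199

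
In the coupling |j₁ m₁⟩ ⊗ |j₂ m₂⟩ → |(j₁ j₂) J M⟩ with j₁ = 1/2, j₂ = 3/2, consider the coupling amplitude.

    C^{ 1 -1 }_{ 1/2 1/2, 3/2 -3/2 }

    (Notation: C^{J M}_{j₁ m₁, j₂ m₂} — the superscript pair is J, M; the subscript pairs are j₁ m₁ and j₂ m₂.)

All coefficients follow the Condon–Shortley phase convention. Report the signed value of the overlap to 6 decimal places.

j₁+j₂−J=1  J+j₁−j₂=0  J−j₁+j₂=2  j₁+j₂+J+1=4
(j₁±m₁, j₂±m₂, J±M) = (1,0,0,3,0,2)
P² = 3
sum k=0..0:
  [0] +1/2 = 1/2
S = 1/2
C² = P²·S² = 3/4 ; C = +0.866025

+√(3/4) ≈ +0.866025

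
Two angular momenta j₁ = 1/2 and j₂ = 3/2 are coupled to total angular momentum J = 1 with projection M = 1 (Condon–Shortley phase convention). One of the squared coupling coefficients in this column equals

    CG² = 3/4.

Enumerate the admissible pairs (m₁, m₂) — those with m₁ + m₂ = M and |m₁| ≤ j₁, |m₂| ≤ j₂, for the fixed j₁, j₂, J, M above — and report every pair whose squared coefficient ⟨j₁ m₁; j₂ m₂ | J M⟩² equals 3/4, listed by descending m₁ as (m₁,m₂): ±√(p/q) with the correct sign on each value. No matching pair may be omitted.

Admissible pairs with m₁+m₂ = M = 1: (-1/2,3/2), (1/2,1/2)
  (m₁,m₂)=(1/2,1/2): CG² = 1/4, CG = +√(1/4)
  (m₁,m₂)=(-1/2,3/2): CG² = 3/4, CG = −√(3/4)   ← matches the target
Pairs with CG² = 3/4: (-1/2,3/2): −√(3/4)

(-1/2,3/2): −√(3/4)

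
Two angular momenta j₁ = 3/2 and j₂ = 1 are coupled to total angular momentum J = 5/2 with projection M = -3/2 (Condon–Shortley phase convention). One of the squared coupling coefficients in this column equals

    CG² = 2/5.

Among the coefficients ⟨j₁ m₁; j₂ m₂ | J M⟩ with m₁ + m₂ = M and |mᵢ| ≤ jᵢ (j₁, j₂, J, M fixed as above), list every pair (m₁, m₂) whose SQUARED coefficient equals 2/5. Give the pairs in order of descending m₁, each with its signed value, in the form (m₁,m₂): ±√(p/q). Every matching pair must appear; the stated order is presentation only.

(-3/2,0): +√(2/5)

Admissible pairs with m₁+m₂ = M = -3/2: (-3/2,0), (-1/2,-1)
  (m₁,m₂)=(-1/2,-1): CG² = 3/5, CG = +√(3/5)
  (m₁,m₂)=(-3/2,0): CG² = 2/5, CG = +√(2/5)   ← matches the target
Pairs with CG² = 2/5: (-3/2,0): +√(2/5)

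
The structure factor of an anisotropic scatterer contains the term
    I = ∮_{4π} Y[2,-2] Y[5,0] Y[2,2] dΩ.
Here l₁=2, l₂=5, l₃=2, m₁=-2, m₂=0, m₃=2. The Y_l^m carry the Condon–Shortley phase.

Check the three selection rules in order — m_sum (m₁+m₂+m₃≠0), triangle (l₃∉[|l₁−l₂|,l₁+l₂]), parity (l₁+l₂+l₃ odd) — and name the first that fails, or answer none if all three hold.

azimuthal sum: -2 + 0 + 2 = 0  ✓
l₃ must lie in [3,7]; have l₃=2  ✗
L = 2 + 5 + 2 = 9 (odd)

triangle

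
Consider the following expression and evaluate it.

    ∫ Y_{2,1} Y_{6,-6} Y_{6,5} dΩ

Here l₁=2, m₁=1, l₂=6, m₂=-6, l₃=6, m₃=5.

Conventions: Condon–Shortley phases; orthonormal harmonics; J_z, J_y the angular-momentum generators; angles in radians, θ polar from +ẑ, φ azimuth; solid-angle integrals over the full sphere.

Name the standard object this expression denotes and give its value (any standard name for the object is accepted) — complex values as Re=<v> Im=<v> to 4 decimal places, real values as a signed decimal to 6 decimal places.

This is a Gaunt coefficient — the integral of a triple product of spherical harmonics over the sphere.
Checks pass: Σm=0; 14 even; l₃=6∈[4,8].
(2·2+1)(2·6+1)(2·6+1) = 845
Δ: 2! 2! 10! / 15! → 1/90090
sum: t=0:+1/69120 t=1:−1/14400 t=2:+1/69120 = -7/172800
3j²(2 6 6; 0 0 0) = Δ·Π!·Σ² = 14/715  (sign -1)
sum: t=0:+1/7257600 = 1/7257600
3j²(2 6 6; 1 -6 5) = Δ·Π!·Σ² = 11/455  (sign -1)
combine: 4πI² = 845·14/715·11/455 = 2/5
take √, sign +1: I = 0.17841241

Gaunt coefficient, +0.178412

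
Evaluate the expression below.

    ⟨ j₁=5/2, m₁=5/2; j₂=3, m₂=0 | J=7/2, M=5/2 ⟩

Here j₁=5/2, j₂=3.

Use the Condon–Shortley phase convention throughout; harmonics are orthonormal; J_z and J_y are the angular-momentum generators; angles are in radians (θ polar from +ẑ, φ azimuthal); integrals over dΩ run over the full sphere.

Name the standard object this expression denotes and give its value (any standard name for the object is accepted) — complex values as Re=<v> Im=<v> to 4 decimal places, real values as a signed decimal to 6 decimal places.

This is a Clebsch–Gordan (vector-coupling) coefficient.
triangle: 2!*3!*4!/10! = 288/3628800
(j±m)!: 5!*0!*3!*3!*6!*1! = 3110400
prefactor² = (2J+1)*Δ*N² = 13824/7
  k=0: +1/(0!*2!*0!*3!*3!*1!) = 1/72
Σ = 1/72  ⇒  CG² = 13824/7*(1/72)² = 8/21
CG = +√(8/21) = +0.617213

Clebsch–Gordan coefficient, +√(8/21) ≈ +0.617213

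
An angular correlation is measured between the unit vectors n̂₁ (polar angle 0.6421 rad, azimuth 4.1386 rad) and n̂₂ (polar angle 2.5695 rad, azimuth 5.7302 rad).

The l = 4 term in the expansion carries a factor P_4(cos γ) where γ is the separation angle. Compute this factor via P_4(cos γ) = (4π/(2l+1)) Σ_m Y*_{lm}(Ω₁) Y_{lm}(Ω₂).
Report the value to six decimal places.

-0.423538

Term-by-term m-sum for l=4 (normalisation 4π/9 = 1.396263):
  [-4]  conj(Y_{4,-4})(Ω₁) = -0.037721-0.042632i ; Y_{4,-4}(Ω₂) = -0.022739+0.030468i ; Δ = +0.002157-0.000180i
  [-3]  conj(Y_{4,-3})(Ω₁) = +0.212868-0.032296i ; Y_{4,-3}(Ω₂) = +0.014703-0.166347i ; Δ = -0.002243-0.035885i
  [-2]  conj(Y_{4,-2})(Ω₁) = -0.171940+0.381718i ; Y_{4,-2}(Ω₂) = +0.173538+0.346055i ; Δ = -0.161933+0.006742i
  [-1]  conj(Y_{4,-1})(Ω₁) = -0.183440-0.283820i ; Y_{4,-1}(Ω₂) = -0.357015-0.220357i ; Δ = +0.002949+0.141750i
  [+0]  conj(Y_{4,0})(Ω₁) = -0.195073-0.000000i ; Y_{4,0}(Ω₂) = -0.075885+0.000000i ; Δ = +0.014803+0.000000i
  [+1]  conj(Y_{4,1})(Ω₁) = +0.183440-0.283820i ; Y_{4,1}(Ω₂) = +0.357015-0.220357i ; Δ = +0.002949-0.141750i
  [+2]  conj(Y_{4,2})(Ω₁) = -0.171940-0.381718i ; Y_{4,2}(Ω₂) = +0.173538-0.346055i ; Δ = -0.161933-0.006742i
  [+3]  conj(Y_{4,3})(Ω₁) = -0.212868-0.032296i ; Y_{4,3}(Ω₂) = -0.014703-0.166347i ; Δ = -0.002243+0.035885i
  [+4]  conj(Y_{4,4})(Ω₁) = -0.037721+0.042632i ; Y_{4,4}(Ω₂) = -0.022739-0.030468i ; Δ = +0.002157+0.000180i
Σ over m = -0.303337-0.000000i; ×(4π/9) → -0.423538-0.000000i. Real part: -0.423538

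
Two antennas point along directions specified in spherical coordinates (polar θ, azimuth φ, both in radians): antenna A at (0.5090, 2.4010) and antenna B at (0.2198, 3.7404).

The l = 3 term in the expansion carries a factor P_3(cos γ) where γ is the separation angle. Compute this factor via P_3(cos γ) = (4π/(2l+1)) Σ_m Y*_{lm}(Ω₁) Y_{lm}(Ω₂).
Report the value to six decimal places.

Summing Y*_{l m}(θ₁,φ₁)·Y_{l m}(θ₂,φ₂) over m ∈ [−3, 3]; prefactor 4π/(2·3+1) = 1.795196:
  m=-3: (0.02926 + 0.03841j) × (0.00097 + 0.00421j) = -0.00013 + 0.00016j  (running Σ = -0.00013 + 0.00016j)
  m=-2: (0.01897 - 0.21107j) × (0.01729 - 0.04415j) = -0.00899 - 0.00449j  (running Σ = -0.00912 - 0.00433j)
  m=-1: (-0.32693 + 0.29888j) × (-0.21898 + 0.14943j) = 0.02693 - 0.11430j  (running Σ = 0.01781 - 0.11863j)
  m=0: (0.26483 + 0.00000j) × (0.64183 + 0.00000j) = 0.16997 + 0.00000j  (running Σ = 0.18778 - 0.11863j)
  m=1: (0.32693 + 0.29888j) × (0.21898 + 0.14943j) = 0.02693 + 0.11430j  (running Σ = 0.21471 - 0.00433j)
  m=2: (0.01897 + 0.21107j) × (0.01729 + 0.04415j) = -0.00899 + 0.00449j  (running Σ = 0.20572 + 0.00016j)
  m=3: (-0.02926 + 0.03841j) × (-0.00097 + 0.00421j) = -0.00013 - 0.00016j  (running Σ = 0.20559 - 0.00000j)
Accumulated sum 0.20559 - 0.00000j; after 4π/(2l+1) scaling, 0.36907 - 0.00000j ⇒ P_3 = 0.369067

0.369067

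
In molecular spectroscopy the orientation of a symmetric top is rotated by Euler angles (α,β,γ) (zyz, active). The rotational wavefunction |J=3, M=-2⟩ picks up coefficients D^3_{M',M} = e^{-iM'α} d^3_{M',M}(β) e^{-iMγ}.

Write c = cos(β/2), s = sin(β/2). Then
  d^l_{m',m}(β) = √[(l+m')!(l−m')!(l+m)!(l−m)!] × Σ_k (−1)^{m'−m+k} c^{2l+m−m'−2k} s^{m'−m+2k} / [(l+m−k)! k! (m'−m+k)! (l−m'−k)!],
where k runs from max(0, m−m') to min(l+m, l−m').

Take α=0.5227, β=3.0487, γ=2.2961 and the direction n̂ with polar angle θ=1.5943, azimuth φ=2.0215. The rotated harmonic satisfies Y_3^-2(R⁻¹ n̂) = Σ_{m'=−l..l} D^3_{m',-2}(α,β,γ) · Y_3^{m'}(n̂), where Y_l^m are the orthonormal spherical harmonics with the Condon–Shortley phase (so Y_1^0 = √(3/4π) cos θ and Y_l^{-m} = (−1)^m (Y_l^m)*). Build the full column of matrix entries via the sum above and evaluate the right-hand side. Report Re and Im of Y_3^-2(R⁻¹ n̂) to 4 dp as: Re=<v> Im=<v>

Need the full column D^3_{m',-2} for m'=−3..3 at α=0.5227, β=3.0487, γ=2.2961.
cos(β/2)=0.046430, sin(β/2)=0.998922
d^3_{-3,-2}: single k=1 term ⇒ +0.000001;  D = +0.000001-0.000000i
d^3_{-2,-2}: k∈[0..1] ⇒ +0.000000 -0.000023 = -0.000023;  D = -0.000019+0.000014i
d^3_{-1,-2}: k∈[0..1] ⇒ -0.000001 +0.000631 = +0.000630;  D = +0.000247-0.000580i
d^3_{0,-2}: k∈[0..1] ⇒ +0.000025 -0.011756 = -0.011731;  D = +0.001407+0.011646i
d^3_{1,-2}: k∈[0..1] ⇒ -0.000631 +0.146033 = +0.145402;  D = -0.087170-0.116375i
d^3_{2,-2}: k∈[0..1] ⇒ +0.010732 -0.993547 = -0.982815;  D = +0.903227+0.387435i
d^3_{3,-2}: single k=0 term ⇒ -0.113117;  D = +0.112337-0.013260i
Y_3^{m'}(θ=1.5943,φ=2.0215) and Σ D·Y over m':
  (+0.0000-0.0000i)·(+0.4069+0.0904i)  (-0.0000+0.0000i)·(+0.0149-0.0188i)  (+0.0002-0.0006i)·(+0.1403+0.2900i)  (+0.0014+0.0116i)·(+0.0263+0.0000i)  (-0.0872-0.1164i)·(-0.1403+0.2900i)  (+0.9032+0.3874i)·(+0.0149+0.0188i)  (+0.1123-0.0133i)·(-0.4069+0.0904i)
Y_3^-2(R⁻¹ n̂) = +0.007870+0.029678i

Re=0.0079 Im=0.0297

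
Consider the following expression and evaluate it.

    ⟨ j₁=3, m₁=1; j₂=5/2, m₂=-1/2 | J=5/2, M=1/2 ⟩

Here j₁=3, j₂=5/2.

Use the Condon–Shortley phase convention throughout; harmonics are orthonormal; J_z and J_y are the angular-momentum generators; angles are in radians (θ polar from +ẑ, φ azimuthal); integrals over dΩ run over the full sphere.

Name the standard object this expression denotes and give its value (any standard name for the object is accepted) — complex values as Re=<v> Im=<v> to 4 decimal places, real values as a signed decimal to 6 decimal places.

This is a Clebsch–Gordan (vector-coupling) coefficient.
√[6·3!3!2!/9! · 4!2!2!3!3!2!] = √(288/35)
  +(−1)^0/∏(0,3,2,2,1,0)! = 1/24  (running 1/24)
  +(−1)^1/∏(1,2,1,1,2,1)! = -1/4  (running -5/24)
  +(−1)^2/∏(2,1,0,0,3,2)! = 1/24  (running -1/6)
⟨..|..⟩ = √(288/35)·(-1/6) = -0.478091

Clebsch–Gordan coefficient, −√(8/35) ≈ -0.478091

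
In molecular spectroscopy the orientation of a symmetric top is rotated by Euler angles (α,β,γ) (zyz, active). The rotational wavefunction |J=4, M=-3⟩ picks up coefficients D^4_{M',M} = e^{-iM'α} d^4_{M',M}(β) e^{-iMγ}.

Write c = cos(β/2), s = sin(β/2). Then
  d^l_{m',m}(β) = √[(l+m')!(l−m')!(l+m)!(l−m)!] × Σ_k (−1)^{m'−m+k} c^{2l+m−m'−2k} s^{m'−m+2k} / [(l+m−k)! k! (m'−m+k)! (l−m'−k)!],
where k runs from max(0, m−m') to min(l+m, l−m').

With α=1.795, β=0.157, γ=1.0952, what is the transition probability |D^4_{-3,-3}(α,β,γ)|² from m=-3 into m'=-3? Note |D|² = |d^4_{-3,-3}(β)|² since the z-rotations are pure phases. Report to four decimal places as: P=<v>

Split into d^4_{-3,-3}(β=0.1570) × two z-phases.
Half-angle: c=0.996920, s=0.078419. N=√(1·5040·1·5040)=5040.000000
k∈{0,1} keeps every argument non-negative
  k=0: (−1)^0·5040.0000/(5040)·0.9969^8·0.0784^0 = +0.975628
  k=1: (−1)^1·5040.0000/(720)·0.9969^6·0.0784^2 = -0.042258
d^4_{-3,-3}(0.1570) = +0.975628 -0.042258 = +0.933370
|D^4_{-3,-3}|² = |d^4_{-3,-3}(β)|² = (+0.933370)² = 0.871179 (the z-rotation phases have unit modulus)

P=0.8712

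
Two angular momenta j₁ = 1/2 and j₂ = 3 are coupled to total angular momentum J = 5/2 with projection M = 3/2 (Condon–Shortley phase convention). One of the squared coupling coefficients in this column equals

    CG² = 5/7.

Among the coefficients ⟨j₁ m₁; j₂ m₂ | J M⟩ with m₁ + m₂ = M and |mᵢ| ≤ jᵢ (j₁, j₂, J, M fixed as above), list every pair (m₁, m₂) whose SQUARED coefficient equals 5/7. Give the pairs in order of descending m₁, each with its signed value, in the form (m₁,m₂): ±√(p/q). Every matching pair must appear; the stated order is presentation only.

(-1/2,2): −√(5/7)

Admissible pairs with m₁+m₂ = M = 3/2: (-1/2,2), (1/2,1)
  (m₁,m₂)=(1/2,1): CG² = 2/7, CG = +√(2/7)
  (m₁,m₂)=(-1/2,2): CG² = 5/7, CG = −√(5/7)   ← matches the target
Pairs with CG² = 5/7: (-1/2,2): −√(5/7)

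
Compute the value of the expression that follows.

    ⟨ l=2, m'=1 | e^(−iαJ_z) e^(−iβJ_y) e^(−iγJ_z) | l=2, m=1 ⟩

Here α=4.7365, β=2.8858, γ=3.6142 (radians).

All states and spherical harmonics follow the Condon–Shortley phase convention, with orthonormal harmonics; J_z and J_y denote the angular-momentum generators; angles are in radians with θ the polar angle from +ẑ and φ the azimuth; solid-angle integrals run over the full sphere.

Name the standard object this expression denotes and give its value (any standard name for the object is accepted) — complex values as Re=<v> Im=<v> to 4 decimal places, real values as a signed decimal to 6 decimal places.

This is a Wigner D-matrix element — the rotation-matrix element ⟨l m'| R(α,β,γ) |l m⟩ in the angular-momentum basis.
D^2_{1,1}(4.7365,2.8858,3.6142) = e^{-i·1·4.7365}·d^2_{1,1}(2.8858)·e^{-i·1·3.6142}. Compute d first:
Half-angle: c=0.127548, s=0.991832. N=√(6·1·6·1)=6.000000
The bounds max(0,m−m')=0 and min(l+m,l−m')=1 give 2 terms
  k=0: (−1)^0·6.0000/(6)·0.1275^4·0.9918^0 = +0.000265
  k=1: (−1)^1·6.0000/(2)·0.1275^2·0.9918^2 = -0.048011
d^2_{1,1}(2.8858) = +0.000265 -0.048011 = -0.047747
Attach z-rotation phases: D = e^{-i(1)(4.7365)}·(-0.047747)·e^{-i(1)(3.6142)} = +0.022753+0.041977i

Wigner D-matrix element, Re=0.0228 Im=0.0420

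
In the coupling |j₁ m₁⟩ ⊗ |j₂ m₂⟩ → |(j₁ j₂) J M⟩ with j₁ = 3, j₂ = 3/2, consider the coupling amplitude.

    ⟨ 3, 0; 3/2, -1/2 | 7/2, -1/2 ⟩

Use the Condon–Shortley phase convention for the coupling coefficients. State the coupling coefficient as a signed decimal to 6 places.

+√(2/21) = +0.308607

triangle: 1!·5!·2!/9! = 240/362880
(j±m)!: 3!·3!·1!·2!·3!·4! = 10368
prefactor² = (2J+1)·Δ·N² = 384/7
  k=0: +1/(0!·1!·3!·1!·2!·1!) = 1/12
  k=1: −1/(1!·0!·2!·0!·3!·2!) = -1/24
Σ = 1/24  ⇒  CG² = 384/7·(1/24)² = 2/21
CG = +√(2/21) = +0.308607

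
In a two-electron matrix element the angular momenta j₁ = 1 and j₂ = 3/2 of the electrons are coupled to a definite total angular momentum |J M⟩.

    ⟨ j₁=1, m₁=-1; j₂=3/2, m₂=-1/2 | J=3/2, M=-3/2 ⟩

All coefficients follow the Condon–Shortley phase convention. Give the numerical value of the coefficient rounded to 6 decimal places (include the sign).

j₁+j₂−J=1  J+j₁−j₂=1  J−j₁+j₂=2  j₁+j₂+J+1=5
(j₁±m₁, j₂±m₂, J±M) = (0,2,1,2,0,3)
P² = 8/5
sum k=1..1:
  [1] −1/2 = -1/2
S = -1/2
C² = P²·S² = 2/5 ; C = -0.632456

-0.632456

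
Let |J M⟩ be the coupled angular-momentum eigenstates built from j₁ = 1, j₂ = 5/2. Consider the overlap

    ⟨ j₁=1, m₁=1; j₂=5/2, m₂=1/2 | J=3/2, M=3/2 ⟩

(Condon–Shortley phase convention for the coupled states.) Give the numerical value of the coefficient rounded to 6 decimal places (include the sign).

+√(1/15) = +0.258199

j₁+j₂−J=2  J+j₁−j₂=0  J−j₁+j₂=3  j₁+j₂+J+1=6
(j₁±m₁, j₂±m₂, J±M) = (2,0,3,2,3,0)
P² = 48/5
sum k=0..0:
  [0] +1/12 = 1/12
S = 1/12
C² = P²·S² = 1/15 ; C = +0.258199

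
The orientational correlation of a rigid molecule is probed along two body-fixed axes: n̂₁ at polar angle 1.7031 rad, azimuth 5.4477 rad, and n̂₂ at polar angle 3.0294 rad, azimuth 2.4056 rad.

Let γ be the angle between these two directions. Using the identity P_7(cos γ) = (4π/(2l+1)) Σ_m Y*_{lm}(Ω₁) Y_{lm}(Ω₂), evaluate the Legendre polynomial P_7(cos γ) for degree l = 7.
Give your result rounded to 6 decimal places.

Expand P_7 via completeness: Σ_{m} conj(Y_{7,m}) at Ω₁ times Y_{7,m} at Ω₂ —
  term(m=-7) = (-0.000000, 0.000000)   from Y*(Ω₁)=(0.426488, 0.198074), Y(Ω₂)=(-0.000000, 0.000000)
  term(m=-6) = (0.000001, -0.000000)   from Y*(Ω₁)=(-0.069314, -0.223659), Y(Ω₂)=(0.000001, 0.000004)
  term(m=-5) = (0.000018, -0.000010)   from Y*(Ω₁)=(0.138529, -0.233763), Y(Ω₂)=(0.000066, 0.000039)
  term(m=-4) = (-0.000269, 0.000113)   from Y*(Ω₁)=(-0.254075, 0.051596), Y(Ω₂)=(0.001105, -0.000221)
  term(m=-3) = (-0.002341, 0.000720)   from Y*(Ω₁)=(-0.164358, -0.121134), Y(Ω₂)=(0.007137, -0.009642)
  term(m=-2) = (0.023305, -0.004700)   from Y*(Ω₁)=(0.026628, 0.264930), Y(Ω₂)=(-0.008808, -0.088851)
  term(m=-1) = (0.074018, -0.007389)   from Y*(Ω₁)=(-0.118854, 0.131399), Y(Ω₂)=(-0.311168, -0.281846)
  term(m=+0) = (-0.243198, 0.000000)   from Y*(Ω₁)=(0.267768, -0.000000), Y(Ω₂)=(-0.908241, 0.000000)
  term(m=+1) = (0.074018, 0.007389)   from Y*(Ω₁)=(0.118854, 0.131399), Y(Ω₂)=(0.311168, -0.281846)
  term(m=+2) = (0.023305, 0.004700)   from Y*(Ω₁)=(0.026628, -0.264930), Y(Ω₂)=(-0.008808, 0.088851)
  term(m=+3) = (-0.002341, -0.000720)   from Y*(Ω₁)=(0.164358, -0.121134), Y(Ω₂)=(-0.007137, -0.009642)
  term(m=+4) = (-0.000269, -0.000113)   from Y*(Ω₁)=(-0.254075, -0.051596), Y(Ω₂)=(0.001105, 0.000221)
  term(m=+5) = (0.000018, 0.000010)   from Y*(Ω₁)=(-0.138529, -0.233763), Y(Ω₂)=(-0.000066, 0.000039)
  term(m=+6) = (0.000001, 0.000000)   from Y*(Ω₁)=(-0.069314, 0.223659), Y(Ω₂)=(0.000001, -0.000004)
  term(m=+7) = (-0.000000, -0.000000)   from Y*(Ω₁)=(-0.426488, 0.198074), Y(Ω₂)=(0.000000, 0.000000)
Accumulated sum (-0.053735, -0.000000); after 4π/(2l+1) scaling, (-0.045017, -0.000000) ⇒ P_7 = -0.045017

-0.045017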